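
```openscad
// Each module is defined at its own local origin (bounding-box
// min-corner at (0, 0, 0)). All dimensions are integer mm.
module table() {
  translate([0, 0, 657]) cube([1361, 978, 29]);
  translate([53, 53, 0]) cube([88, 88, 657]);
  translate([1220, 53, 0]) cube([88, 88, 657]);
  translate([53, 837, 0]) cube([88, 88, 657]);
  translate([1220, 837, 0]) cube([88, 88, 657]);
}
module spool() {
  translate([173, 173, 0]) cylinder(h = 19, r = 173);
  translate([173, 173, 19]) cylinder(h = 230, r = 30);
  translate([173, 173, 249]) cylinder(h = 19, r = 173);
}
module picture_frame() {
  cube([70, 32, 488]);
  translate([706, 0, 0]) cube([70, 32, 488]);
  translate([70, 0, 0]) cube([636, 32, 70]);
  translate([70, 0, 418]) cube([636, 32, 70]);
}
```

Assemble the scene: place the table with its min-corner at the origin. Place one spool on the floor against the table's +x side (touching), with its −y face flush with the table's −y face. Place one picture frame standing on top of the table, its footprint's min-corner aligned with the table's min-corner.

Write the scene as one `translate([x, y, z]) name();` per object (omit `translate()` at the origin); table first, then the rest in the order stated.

table();
translate([1361, 0, 0]) spool();
translate([0, 0, 686]) picture_frame();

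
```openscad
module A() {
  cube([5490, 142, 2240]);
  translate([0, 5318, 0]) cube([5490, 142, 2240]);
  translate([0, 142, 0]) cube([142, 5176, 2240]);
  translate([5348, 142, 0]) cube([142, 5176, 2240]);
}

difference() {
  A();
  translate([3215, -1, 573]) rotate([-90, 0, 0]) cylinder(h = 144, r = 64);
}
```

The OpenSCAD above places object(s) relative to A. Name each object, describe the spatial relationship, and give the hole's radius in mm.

The subtracted cylinder has r = 64 mm.

A is a house frame. The house frame has a circular hole through its front wall. The hole's radius is 64 mm.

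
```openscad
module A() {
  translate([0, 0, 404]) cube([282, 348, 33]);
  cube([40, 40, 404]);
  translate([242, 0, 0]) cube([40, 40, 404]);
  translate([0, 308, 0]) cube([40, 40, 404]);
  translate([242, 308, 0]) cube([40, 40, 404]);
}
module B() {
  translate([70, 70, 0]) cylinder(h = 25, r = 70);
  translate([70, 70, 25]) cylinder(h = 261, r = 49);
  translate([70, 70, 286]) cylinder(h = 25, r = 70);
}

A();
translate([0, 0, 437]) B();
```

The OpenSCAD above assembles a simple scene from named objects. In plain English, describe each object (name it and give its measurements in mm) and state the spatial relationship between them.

A is a simple wooden stool: a rectangular seat 282 mm (x) by 348 mm (y), 33 mm thick, top face at z = 437 mm, on four square legs, each 40×40 mm in cross-section. The legs rest on z = 0, each flush with a corner of the seat.

B is a spool: two coaxial disc flanges of radius 70 mm and thickness 25 mm, joined by a core cylinder of radius 49 mm and height 261 mm. The lower flange rests on z = 0 and the three cylinders share a vertical axis.

The spool is on top of the stool.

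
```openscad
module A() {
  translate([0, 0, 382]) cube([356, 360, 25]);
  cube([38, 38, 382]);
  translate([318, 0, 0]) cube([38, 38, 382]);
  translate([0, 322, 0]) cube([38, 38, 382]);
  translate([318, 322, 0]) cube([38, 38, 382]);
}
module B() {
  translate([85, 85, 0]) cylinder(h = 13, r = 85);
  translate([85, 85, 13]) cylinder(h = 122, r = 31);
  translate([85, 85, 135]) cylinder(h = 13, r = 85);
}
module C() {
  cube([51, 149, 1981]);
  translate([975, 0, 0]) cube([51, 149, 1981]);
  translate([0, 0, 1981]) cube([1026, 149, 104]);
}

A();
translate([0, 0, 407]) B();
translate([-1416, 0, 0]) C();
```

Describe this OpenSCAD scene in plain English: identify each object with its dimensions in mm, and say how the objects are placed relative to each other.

A is a four-legged stool. The seat is 356×360 mm, 25 mm thick, top at z = 407 mm. It stands on four square legs, each 38×38 mm in cross-section, from z = 0 to the seat underside, each flush with a corner of the seat.

B is a spool: two coaxial disc flanges of radius 85 mm and thickness 13 mm, joined by a core cylinder of radius 31 mm and height 122 mm. The lower flange rests on z = 0 and the three cylinders share a vertical axis.

C is a door frame. The clear opening is 924 mm wide and 1981 mm high. Two 51 mm wide jambs, 149 mm deep, stand either side of the opening from the floor to the top of the opening. A 104 mm thick head sits across the top of both jambs, spanning the full outside width of the frame.

The spool is on top of the stool. The door frame is on the floor beside the stool on its −x side.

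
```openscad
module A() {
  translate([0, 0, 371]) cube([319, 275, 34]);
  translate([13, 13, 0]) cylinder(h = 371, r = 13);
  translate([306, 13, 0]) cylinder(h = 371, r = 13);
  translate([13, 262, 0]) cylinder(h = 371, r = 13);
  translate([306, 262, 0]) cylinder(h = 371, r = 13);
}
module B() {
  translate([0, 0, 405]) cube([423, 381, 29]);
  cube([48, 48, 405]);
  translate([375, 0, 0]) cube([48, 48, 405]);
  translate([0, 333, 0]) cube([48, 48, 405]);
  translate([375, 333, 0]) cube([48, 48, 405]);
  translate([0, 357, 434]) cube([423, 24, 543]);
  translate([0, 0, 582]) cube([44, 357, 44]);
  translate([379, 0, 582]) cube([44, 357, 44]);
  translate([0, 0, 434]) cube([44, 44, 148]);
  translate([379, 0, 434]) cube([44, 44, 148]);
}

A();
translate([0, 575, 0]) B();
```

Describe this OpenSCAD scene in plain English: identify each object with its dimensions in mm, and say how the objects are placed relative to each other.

A is a four-legged stool. The seat is 319×275 mm, 34 mm thick, top at z = 405 mm. It stands on four round legs, each 26 mm in diameter, from z = 0 to the seat underside, each leg's axis is inset half a diameter from the nearest pair of seat edges (so the leg's bounding box is flush with the corner).

B is a chair: 423×381 mm seat, 29 mm thick, top at z = 434 mm, on four 48 mm square corner legs flush with the seat edges. A 24 mm thick backrest slab spans the full seat width, extending 543 mm above the seat top, its back face flush with the seat's +y edge. Two armrests of 44×44 mm section run along each side from the seat's front edge to the front of the backrest, top faces 192 mm above the seat top and outer faces flush with the seat's x-edges; a 44×44 mm post under the front of each armrest stands on the seat at the front corner.

The chair is on the floor beside the stool on its +y side.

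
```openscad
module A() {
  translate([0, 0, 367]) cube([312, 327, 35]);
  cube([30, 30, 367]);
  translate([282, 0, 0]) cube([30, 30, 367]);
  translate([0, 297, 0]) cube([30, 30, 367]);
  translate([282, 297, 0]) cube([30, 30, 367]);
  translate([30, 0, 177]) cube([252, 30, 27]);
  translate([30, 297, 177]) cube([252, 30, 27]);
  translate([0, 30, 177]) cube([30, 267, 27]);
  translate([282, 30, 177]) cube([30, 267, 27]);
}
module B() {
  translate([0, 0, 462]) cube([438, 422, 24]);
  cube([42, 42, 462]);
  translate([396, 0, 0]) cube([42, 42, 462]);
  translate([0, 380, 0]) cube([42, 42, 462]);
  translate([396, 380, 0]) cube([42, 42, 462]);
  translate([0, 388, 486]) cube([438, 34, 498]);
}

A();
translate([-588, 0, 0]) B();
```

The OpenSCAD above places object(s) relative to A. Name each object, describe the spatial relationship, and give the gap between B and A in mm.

A is a stool. B is a chair. The chair is on the floor beside the stool on its −x side. The gap between the chair and the stool is 150 mm.

The chair's nearest face is 150 mm from the stool's −x face.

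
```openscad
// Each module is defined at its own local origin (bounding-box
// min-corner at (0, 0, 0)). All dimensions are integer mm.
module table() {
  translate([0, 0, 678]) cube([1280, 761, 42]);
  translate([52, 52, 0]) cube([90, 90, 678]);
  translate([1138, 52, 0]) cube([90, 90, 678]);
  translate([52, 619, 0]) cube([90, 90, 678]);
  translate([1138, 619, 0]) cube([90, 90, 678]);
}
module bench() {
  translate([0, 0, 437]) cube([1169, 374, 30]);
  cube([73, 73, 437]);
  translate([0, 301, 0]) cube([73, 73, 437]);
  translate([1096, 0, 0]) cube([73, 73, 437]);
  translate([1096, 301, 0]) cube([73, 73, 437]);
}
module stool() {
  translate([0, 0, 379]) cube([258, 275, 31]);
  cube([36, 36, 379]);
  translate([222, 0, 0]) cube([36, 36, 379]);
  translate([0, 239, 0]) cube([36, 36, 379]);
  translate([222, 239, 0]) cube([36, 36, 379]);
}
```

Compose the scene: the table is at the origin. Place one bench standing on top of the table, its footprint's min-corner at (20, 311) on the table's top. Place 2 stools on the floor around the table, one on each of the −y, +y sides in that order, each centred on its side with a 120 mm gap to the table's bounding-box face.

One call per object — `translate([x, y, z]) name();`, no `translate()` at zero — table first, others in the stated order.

table();
translate([20, 311, 720]) bench();
translate([511, -395, 0]) stool();
translate([511, 881, 0]) stool();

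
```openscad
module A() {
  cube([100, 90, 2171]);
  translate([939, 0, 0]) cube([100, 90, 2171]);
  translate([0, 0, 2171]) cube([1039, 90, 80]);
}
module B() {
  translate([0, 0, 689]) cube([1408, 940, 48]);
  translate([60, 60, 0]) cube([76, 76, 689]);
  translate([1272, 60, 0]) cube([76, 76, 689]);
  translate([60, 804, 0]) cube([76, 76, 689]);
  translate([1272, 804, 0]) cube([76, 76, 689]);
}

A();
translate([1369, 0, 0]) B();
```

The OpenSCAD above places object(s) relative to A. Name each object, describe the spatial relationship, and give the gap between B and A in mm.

The table's nearest face is 330 mm from the door frame's +x face.

A is a door frame. B is a table. The table is on the floor beside the door frame on its +x side. The gap between the table and the door frame is 330 mm.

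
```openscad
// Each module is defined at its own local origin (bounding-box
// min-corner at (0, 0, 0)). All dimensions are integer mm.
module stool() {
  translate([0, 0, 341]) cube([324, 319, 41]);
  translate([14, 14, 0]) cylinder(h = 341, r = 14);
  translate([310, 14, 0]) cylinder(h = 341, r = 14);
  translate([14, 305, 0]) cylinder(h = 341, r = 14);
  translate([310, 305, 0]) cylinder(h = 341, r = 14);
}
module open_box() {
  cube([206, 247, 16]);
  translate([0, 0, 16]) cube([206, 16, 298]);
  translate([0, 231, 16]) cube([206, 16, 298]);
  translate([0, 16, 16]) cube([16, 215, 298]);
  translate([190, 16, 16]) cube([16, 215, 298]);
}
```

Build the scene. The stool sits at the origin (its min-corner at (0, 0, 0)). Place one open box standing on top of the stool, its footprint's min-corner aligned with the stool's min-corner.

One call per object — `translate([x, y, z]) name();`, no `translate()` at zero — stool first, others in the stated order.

stool();
translate([0, 0, 382]) open_box();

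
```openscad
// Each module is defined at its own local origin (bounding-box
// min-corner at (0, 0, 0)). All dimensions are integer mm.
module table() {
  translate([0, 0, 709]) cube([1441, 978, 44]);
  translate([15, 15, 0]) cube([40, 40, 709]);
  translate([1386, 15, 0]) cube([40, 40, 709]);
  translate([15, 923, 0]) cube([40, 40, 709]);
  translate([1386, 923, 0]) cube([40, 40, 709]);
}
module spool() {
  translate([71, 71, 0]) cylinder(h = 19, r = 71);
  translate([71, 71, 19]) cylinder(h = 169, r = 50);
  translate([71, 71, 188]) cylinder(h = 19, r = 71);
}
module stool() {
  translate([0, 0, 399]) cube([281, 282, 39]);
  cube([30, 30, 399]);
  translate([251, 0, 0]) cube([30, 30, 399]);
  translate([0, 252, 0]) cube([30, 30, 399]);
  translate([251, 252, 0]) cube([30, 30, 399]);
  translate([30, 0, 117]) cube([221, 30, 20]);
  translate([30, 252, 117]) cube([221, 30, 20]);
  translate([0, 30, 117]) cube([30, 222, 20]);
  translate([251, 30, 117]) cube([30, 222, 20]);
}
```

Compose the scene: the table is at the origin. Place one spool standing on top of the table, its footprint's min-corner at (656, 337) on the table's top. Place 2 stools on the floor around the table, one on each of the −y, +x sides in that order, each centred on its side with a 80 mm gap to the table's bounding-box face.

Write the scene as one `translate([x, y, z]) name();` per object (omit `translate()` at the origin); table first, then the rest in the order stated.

table();
translate([656, 337, 753]) spool();
translate([580, -362, 0]) stool();
translate([1521, 348, 0]) stool();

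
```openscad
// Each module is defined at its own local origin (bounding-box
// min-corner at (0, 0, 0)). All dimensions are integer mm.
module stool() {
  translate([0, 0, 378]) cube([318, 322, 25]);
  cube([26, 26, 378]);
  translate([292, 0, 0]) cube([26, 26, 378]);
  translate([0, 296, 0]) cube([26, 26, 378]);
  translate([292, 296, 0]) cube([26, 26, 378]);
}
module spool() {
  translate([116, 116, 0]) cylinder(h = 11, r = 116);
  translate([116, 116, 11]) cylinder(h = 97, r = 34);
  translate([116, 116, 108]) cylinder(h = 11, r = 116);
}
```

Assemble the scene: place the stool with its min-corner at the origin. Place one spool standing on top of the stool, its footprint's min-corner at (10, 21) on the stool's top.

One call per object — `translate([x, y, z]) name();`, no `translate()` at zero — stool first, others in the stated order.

stool();
translate([10, 21, 403]) spool();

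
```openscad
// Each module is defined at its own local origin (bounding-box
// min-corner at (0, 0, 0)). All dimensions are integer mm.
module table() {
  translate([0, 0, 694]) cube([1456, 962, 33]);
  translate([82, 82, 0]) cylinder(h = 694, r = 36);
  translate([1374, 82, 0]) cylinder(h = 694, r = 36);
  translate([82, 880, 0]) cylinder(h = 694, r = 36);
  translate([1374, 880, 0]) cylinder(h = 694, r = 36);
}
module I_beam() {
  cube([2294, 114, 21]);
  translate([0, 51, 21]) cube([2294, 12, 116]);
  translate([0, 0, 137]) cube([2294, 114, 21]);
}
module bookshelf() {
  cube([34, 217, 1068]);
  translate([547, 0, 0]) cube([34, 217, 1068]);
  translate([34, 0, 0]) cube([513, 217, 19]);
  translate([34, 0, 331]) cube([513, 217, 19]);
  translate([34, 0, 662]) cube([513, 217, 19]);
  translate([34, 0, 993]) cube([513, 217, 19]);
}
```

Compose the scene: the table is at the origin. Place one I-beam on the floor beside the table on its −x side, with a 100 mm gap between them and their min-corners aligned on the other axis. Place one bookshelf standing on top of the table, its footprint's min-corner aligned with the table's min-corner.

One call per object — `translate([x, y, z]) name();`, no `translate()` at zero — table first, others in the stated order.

table();
translate([-2394, 0, 0]) I_beam();
translate([0, 0, 727]) bookshelf();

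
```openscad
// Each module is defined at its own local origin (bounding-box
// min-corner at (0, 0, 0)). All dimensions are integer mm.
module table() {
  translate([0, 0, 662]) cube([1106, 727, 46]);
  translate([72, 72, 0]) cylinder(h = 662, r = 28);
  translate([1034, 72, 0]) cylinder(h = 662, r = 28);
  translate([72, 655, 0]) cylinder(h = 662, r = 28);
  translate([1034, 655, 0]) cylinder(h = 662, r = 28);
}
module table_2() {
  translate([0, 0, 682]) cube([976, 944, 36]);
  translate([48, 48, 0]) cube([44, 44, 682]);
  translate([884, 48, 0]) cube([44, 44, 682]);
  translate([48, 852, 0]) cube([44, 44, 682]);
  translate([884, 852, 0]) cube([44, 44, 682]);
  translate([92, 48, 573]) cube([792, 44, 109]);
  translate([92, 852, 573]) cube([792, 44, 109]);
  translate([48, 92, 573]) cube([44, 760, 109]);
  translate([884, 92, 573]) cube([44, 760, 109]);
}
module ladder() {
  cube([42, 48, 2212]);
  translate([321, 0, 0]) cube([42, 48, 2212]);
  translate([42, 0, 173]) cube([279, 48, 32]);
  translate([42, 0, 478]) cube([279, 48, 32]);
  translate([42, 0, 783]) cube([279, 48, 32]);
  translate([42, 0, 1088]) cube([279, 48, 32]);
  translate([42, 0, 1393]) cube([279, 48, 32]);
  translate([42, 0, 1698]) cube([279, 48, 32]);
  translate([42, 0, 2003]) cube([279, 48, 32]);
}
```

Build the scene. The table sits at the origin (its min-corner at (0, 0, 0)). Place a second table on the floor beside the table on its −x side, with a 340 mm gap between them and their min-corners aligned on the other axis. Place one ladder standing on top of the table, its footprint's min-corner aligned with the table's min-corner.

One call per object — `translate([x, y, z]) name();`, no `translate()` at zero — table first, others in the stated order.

table();
translate([-1316, 0, 0]) table_2();
translate([0, 0, 708]) ladder();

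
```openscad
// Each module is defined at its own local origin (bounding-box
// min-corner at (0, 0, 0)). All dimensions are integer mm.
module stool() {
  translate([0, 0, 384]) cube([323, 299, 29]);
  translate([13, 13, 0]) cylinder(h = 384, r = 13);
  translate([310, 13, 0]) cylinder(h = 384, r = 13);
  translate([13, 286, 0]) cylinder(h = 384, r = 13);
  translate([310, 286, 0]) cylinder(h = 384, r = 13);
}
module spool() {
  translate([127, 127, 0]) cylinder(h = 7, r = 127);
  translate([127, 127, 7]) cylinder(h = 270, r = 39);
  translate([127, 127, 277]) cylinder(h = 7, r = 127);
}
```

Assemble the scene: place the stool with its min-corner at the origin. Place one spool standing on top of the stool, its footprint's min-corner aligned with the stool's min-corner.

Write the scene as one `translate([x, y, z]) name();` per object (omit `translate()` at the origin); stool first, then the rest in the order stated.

stool();
translate([0, 0, 413]) spool();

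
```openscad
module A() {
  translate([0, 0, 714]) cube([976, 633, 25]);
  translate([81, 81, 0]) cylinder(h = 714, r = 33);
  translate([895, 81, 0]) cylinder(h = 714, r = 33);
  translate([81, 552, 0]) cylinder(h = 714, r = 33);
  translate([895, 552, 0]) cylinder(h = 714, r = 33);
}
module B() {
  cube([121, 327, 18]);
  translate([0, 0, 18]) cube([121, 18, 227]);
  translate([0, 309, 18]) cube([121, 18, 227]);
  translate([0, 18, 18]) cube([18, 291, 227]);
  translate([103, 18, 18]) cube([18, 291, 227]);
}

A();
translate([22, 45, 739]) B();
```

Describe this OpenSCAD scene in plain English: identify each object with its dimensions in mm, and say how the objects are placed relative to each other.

A is a rectangular dining table. The top is 976×633×25 mm with its upper surface at z = 739 mm. It stands on four round legs of 66 mm diameter, each leg's bounding box inset 48 mm from the nearest pair of top edges, running from the floor to the underside of the top.

B is an open-topped rectangular box: outside dimensions 121×327×245 mm, with a uniform wall and base thickness of 18 mm. The base is a full 121×327 slab on the floor; four walls sit on top of the base. The front and back walls (the −y and +y sides) span the full width; the two side walls fit between them.

The open box is on top of the table.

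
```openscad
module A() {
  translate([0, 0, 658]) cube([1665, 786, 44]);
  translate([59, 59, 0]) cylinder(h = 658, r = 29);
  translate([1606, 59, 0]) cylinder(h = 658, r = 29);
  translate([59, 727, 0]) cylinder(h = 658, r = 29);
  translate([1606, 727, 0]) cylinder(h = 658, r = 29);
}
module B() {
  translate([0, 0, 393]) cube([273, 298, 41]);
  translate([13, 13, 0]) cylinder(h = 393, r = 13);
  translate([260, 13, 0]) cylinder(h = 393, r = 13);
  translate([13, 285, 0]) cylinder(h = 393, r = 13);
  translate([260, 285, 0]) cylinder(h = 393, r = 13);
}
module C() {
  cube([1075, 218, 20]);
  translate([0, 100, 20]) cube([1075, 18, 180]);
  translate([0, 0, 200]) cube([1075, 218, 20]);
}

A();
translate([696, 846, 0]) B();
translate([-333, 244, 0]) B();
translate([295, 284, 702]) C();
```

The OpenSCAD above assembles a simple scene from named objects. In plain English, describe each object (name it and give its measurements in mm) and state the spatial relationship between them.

A is a table with a 1665×786 mm rectangular top, 44 mm thick, top surface at z = 702 mm, supported by four round legs of 58 mm diameter, each leg's bounding box inset 30 mm from the nearest pair of top edges, running from the floor.

B is a four-legged stool. The seat is 273×298 mm, 41 mm thick, top at z = 434 mm. It stands on four round legs, each 26 mm in diameter, from z = 0 to the seat underside, each leg's axis is inset half a diameter from the nearest pair of seat edges (so the leg's bounding box is flush with the corner).

C is an I-beam lying along x, 1075 mm long. Overall section height 220 mm. Two flanges 218 mm wide (y) and 20 mm thick, one on the floor and one at the top; a web 18 mm thick runs between them, centred on the flange width.

Two stools sit around the table at the +y, −x sides. The I-beam is on top of the table, centred.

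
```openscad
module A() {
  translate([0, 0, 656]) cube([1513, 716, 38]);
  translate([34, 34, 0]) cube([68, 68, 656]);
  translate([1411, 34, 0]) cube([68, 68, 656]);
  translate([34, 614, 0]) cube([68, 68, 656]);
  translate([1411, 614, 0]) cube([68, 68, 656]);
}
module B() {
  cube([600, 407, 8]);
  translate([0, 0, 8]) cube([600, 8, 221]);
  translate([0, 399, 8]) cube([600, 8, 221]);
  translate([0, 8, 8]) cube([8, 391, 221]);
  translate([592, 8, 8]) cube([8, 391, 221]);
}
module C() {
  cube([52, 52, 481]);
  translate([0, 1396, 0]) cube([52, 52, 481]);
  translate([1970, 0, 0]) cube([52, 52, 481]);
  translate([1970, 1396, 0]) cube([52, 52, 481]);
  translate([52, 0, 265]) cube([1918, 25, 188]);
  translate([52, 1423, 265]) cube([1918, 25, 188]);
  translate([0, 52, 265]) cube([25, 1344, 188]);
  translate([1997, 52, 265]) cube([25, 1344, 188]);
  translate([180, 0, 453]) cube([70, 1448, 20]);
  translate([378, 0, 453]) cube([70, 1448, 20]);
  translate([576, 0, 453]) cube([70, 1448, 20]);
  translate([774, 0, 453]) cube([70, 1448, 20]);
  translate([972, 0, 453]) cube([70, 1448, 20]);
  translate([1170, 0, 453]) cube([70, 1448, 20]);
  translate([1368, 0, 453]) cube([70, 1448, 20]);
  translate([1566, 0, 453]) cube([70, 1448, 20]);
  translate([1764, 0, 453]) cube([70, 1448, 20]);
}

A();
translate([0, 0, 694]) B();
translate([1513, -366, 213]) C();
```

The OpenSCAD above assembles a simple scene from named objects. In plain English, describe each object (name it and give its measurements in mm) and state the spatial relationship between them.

A is a rectangular dining table. The top is 1513×716×38 mm with its upper surface at z = 694 mm. It stands on four 68×68 mm square legs, each inset 34 mm from the nearest pair of top edges, running from the floor to the underside of the top.

B is an open storage box with external size 600×407×229 mm and wall thickness 8 mm (the base is also 8 mm thick). The base covers the whole footprint; the four walls stand on the base, with the y-facing walls full-width and the x-facing walls fitting between their inner faces.

C is a bed frame 2022 mm long (x) by 1448 mm wide (y). Four 52×52 mm corner posts, 481 mm tall, at the corners of the footprint. Four rails of 25 mm thickness and 188 mm height run between adjacent posts with their undersides at z = 265 mm, their outer faces flush with the outside of the frame (the two x-running rails run between the posts' inner faces; the two y-running rails run between the posts' inner faces). 9 slats, each 70 mm wide (x) and 20 mm thick, lie across the top of the two x-running rails, running the full 1448 mm width of the frame in y; the slats are evenly spaced along x between the inner faces of the end posts with equal gaps (rounded down to the nearest mm) at the −x end and between each pair — any rounding remainder accumulates at the +x end.

The open box is on top of the table. The bed frame is beside the table with their tops flush at z = 694.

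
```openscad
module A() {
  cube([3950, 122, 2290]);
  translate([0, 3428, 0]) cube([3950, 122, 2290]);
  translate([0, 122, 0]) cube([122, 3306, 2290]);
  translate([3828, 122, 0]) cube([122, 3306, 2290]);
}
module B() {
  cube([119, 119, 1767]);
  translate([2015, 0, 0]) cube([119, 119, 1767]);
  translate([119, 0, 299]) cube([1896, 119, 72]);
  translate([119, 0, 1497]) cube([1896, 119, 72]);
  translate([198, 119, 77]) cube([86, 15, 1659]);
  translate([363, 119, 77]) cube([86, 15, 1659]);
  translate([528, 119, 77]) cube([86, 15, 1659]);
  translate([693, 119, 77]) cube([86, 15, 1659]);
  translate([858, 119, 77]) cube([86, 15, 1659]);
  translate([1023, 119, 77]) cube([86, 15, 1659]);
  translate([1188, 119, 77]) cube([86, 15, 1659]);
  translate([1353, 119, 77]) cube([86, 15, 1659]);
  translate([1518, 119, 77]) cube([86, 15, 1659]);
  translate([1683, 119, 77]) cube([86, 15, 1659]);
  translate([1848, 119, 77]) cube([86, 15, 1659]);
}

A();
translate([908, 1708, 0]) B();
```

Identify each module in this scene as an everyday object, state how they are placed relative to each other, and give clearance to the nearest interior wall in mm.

A is a house frame. B is a fence section. The fence section sits inside the house frame, centred. The clearance to the nearest interior wall is 786 mm.

Clearances: x = 786, y = 1586; minimum 786 mm.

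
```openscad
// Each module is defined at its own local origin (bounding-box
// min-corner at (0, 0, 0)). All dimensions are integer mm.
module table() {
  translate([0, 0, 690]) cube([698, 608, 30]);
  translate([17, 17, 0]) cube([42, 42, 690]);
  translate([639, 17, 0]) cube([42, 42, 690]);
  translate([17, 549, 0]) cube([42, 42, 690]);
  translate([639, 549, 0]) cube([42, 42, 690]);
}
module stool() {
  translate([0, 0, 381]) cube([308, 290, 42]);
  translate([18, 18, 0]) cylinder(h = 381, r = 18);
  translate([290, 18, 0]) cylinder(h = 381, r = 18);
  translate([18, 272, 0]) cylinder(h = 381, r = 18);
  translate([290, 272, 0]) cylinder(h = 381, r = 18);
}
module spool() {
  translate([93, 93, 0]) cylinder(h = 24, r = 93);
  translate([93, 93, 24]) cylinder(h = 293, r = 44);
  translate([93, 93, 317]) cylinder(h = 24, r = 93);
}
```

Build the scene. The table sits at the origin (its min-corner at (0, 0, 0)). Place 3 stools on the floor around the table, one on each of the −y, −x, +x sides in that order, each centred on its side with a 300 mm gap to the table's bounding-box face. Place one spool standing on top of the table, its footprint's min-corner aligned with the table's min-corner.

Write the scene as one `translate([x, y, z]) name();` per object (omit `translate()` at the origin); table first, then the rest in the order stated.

table();
translate([195, -590, 0]) stool();
translate([-608, 159, 0]) stool();
translate([998, 159, 0]) stool();
translate([0, 0, 720]) spool();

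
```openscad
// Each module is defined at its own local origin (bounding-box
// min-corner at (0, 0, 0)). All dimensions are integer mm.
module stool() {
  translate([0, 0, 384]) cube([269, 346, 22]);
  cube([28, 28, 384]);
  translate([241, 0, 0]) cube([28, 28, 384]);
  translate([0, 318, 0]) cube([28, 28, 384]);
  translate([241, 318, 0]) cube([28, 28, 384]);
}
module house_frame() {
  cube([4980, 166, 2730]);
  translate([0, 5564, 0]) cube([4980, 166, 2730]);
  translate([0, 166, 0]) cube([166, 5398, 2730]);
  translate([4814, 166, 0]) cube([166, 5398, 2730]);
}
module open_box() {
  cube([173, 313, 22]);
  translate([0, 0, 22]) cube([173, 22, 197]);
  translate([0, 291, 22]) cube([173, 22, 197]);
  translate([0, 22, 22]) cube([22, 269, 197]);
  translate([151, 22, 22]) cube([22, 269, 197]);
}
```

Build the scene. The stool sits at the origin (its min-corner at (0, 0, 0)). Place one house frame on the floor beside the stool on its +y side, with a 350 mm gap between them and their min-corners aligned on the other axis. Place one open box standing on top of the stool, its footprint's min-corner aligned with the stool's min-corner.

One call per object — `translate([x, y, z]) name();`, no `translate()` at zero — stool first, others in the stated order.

stool();
translate([0, 696, 0]) house_frame();
translate([0, 0, 406]) open_box();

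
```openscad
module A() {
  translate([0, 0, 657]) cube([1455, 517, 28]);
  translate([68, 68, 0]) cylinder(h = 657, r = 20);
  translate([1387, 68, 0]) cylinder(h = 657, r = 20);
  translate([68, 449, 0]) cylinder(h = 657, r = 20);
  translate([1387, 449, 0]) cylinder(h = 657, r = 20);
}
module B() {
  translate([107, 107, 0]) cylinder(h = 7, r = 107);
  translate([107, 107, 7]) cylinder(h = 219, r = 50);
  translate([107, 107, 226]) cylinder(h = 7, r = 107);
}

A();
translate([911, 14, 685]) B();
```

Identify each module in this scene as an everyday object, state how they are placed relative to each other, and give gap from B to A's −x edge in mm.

The spool's min-x is at 911; the table's min-x is 0; gap = 911 mm.

A is a table. B is a spool. The spool is on top of the table. The gap from the spool to the table's −x edge is 911 mm.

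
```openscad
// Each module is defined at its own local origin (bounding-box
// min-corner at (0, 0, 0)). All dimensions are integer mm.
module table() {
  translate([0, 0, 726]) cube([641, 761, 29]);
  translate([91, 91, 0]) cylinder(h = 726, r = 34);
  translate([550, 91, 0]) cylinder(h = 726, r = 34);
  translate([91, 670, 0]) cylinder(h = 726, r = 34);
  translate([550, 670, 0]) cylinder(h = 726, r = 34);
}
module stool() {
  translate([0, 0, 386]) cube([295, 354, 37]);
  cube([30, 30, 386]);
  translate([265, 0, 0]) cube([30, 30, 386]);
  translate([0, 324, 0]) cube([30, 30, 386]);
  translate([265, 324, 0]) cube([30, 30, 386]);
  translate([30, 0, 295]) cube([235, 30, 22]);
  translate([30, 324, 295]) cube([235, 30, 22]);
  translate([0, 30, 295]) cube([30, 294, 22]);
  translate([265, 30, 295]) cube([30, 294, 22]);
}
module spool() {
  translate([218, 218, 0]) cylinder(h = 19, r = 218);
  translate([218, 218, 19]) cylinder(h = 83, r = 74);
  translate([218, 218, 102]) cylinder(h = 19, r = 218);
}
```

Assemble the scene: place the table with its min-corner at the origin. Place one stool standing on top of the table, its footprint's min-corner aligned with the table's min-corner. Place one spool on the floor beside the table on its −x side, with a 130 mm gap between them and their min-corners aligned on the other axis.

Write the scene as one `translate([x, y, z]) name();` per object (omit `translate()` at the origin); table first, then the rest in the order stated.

table();
translate([0, 0, 755]) stool();
translate([-566, 0, 0]) spool();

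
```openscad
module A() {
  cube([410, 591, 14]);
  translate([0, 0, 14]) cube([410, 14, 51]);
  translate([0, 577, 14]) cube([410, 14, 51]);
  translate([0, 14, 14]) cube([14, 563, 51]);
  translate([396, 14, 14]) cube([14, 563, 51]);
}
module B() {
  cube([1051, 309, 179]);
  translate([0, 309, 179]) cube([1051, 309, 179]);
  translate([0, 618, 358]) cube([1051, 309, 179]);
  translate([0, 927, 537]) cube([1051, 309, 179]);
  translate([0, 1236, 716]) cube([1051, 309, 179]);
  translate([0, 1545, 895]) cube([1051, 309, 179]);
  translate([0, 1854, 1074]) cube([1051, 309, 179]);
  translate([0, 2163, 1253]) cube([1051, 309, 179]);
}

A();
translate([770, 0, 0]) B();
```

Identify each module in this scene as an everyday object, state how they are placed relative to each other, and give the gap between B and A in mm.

A is an open box. B is a staircase. The staircase is on the floor beside the open box on its +x side. The gap between the staircase and the open box is 360 mm.

The staircase's nearest face is 360 mm from the open box's +x face.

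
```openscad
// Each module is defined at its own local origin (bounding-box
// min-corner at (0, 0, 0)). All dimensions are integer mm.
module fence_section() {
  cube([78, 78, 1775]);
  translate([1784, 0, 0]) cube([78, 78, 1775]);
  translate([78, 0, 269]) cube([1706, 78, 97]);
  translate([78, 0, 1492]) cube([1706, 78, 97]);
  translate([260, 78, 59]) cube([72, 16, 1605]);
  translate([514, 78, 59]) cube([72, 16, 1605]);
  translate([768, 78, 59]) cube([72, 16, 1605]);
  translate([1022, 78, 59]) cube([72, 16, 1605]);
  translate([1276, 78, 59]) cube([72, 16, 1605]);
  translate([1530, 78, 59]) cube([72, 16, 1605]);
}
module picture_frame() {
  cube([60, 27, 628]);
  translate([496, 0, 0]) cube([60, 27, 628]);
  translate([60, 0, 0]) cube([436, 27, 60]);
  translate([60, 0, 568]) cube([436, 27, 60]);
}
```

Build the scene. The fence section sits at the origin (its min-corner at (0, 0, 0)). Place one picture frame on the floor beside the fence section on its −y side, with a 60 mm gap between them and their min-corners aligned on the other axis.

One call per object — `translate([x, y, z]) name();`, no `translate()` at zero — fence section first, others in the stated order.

fence_section();
translate([0, -87, 0]) picture_frame();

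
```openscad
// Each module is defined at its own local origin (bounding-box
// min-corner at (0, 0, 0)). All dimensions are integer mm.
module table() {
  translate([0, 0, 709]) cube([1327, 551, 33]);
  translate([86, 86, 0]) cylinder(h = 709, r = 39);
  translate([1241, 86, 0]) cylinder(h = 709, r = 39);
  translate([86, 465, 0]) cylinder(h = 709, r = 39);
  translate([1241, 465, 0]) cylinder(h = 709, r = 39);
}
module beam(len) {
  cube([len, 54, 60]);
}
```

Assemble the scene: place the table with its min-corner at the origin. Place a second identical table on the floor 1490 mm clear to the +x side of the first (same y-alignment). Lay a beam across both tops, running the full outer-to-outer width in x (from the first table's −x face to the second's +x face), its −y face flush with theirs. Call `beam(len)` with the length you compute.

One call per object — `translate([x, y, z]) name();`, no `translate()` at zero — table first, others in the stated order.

table();
translate([2817, 0, 0]) table();
translate([0, 0, 742]) beam(4144);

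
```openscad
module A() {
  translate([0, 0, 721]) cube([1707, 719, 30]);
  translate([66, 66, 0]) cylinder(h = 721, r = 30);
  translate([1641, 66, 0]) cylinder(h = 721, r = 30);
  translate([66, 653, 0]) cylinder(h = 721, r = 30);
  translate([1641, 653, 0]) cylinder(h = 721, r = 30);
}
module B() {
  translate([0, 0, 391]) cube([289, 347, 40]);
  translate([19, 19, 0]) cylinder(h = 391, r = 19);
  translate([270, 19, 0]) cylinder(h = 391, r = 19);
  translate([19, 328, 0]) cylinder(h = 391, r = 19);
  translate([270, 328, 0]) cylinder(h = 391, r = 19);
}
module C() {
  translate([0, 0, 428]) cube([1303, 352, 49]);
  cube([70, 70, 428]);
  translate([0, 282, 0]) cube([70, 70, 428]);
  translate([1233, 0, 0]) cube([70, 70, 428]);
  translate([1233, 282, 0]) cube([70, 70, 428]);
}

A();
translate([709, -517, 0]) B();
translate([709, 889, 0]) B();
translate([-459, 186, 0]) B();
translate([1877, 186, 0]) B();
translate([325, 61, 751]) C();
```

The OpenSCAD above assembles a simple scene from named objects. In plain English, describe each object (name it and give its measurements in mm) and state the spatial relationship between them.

A is a table with a 1707×719 mm rectangular top, 30 mm thick, top surface at z = 751 mm, supported by four round legs of 60 mm diameter, each leg's bounding box inset 36 mm from the nearest pair of top edges, running from the floor.

B is a four-legged stool. The seat is 289×347 mm, 40 mm thick, top at z = 431 mm. It stands on four round legs, each 38 mm in diameter, from z = 0 to the seat underside, each leg's axis is inset half a diameter from the nearest pair of seat edges (so the leg's bounding box is flush with the corner).

C is a long wooden bench with a 1303 mm (x) × 352 mm (y) seat, 49 mm thick, its top surface 477 mm above the floor. Four 70 mm square legs at the seat corners, flush with the edges, run from z = 0 to the seat underside.

Four stools sit around the table at the −y, +y, −x, +x sides. The bench is on top of the table.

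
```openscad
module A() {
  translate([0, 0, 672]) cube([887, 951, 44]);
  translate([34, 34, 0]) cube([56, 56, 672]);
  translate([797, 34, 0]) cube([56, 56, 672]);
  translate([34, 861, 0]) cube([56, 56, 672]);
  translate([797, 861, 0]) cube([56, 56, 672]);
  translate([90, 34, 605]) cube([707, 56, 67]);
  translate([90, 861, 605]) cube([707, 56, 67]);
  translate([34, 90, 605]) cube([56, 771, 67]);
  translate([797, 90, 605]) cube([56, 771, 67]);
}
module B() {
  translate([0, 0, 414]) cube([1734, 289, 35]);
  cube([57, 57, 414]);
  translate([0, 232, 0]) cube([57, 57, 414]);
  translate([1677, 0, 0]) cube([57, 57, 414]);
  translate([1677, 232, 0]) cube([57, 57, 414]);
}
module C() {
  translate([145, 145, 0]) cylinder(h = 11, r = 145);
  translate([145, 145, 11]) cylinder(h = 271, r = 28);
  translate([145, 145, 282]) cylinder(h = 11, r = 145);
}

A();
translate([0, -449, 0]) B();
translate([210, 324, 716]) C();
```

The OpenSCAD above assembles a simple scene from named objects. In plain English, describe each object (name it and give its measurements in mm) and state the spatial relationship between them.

A is a table: top 887 mm (x) × 951 mm (y), 44 mm thick, upper face at z = 716 mm, on four 56×56 mm square legs, each inset 34 mm from the nearest pair of top edges, running from z = 0 to the bottom of the top. Four apron rails, 56 mm thick and 67 mm tall, run between adjacent legs with their top edges flush with the underside of the top and their outer faces flush with the legs' outer faces.

B is a long wooden bench with a 1734 mm (x) × 289 mm (y) seat, 35 mm thick, its top surface 449 mm above the floor. Four 57 mm square legs at the seat corners, flush with the edges, run from z = 0 to the seat underside.

C is a spool: two coaxial disc flanges of radius 145 mm and thickness 11 mm, joined by a core cylinder of radius 28 mm and height 271 mm. The lower flange rests on z = 0 and the three cylinders share a vertical axis.

The bench is on the floor beside the table on its −y side. The spool is on top of the table.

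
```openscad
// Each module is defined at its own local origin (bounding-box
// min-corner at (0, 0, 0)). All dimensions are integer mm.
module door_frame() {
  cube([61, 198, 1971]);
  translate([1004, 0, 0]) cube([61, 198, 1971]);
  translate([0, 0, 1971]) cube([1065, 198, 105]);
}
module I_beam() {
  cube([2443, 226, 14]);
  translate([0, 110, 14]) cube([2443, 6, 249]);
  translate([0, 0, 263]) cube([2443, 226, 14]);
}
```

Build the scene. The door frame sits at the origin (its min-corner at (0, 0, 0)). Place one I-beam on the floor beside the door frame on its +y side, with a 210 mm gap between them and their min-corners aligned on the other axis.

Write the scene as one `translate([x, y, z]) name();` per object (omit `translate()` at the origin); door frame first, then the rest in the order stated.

door_frame();
translate([0, 408, 0]) I_beam();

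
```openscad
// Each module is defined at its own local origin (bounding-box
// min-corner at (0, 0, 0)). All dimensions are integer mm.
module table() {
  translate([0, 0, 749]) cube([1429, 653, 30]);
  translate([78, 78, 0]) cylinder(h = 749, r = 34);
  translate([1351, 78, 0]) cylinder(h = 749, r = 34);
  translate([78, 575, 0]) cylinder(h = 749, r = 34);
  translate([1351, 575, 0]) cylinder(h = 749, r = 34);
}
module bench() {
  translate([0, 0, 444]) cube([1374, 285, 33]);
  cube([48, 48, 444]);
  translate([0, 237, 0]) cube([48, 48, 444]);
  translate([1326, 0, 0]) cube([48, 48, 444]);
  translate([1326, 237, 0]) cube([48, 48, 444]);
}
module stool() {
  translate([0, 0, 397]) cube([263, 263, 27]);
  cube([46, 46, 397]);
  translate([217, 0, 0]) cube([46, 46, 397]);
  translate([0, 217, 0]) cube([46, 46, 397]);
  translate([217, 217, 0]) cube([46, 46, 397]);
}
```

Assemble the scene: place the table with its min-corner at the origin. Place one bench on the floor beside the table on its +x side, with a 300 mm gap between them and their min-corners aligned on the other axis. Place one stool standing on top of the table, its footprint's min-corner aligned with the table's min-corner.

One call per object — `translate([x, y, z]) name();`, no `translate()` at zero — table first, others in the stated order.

table();
translate([1729, 0, 0]) bench();
translate([0, 0, 779]) stool();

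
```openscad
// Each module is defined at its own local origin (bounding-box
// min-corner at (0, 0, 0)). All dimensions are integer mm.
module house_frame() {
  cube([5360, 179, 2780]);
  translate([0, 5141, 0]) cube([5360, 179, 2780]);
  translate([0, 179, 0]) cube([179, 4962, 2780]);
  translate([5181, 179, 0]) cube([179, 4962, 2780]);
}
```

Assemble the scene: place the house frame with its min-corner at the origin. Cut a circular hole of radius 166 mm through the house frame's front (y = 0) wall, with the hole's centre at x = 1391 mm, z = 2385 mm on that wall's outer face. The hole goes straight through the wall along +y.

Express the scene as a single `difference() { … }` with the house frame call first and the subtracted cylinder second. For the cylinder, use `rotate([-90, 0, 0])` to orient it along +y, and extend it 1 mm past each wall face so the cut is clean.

difference() {
  house_frame();
  translate([1391, -1, 2385]) rotate([-90, 0, 0]) cylinder(h = 181, r = 166);
}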